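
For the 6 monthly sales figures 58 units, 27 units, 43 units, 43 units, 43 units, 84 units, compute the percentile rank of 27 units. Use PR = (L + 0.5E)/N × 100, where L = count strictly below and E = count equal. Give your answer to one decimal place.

8.3

N = 6.
Strictly below 27: 0. Equal to 27: 1.
PR = (0 + 0.5·1)/6 × 100 = 8.3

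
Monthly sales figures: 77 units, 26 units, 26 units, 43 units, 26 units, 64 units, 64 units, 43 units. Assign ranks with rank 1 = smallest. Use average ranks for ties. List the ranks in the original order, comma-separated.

Sorted (ascending): 26, 26, 26, 43, 43, 64, 64, 77
The 3 values of 26 occupy positions 1–3 → average rank 2.
The 2 values of 43 occupy positions 4–5 → average rank (4+5)/2 = 4.5.
The 2 values of 64 occupy positions 6–7 → average rank (6+7)/2 = 6.5.

8, 2, 2, 4.5, 2, 6.5, 6.5, 4.5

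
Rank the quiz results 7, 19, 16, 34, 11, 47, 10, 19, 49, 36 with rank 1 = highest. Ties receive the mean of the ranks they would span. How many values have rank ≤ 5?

4

Sorted (descending): 49, 47, 36, 34, 19, 19, 16, 11, 10, 7
The 2 values of 19 occupy positions 5–6 → average rank (5+6)/2 = 5.5.
Ranks ≤ 5: {1, 2, 3, 4} → 4 values.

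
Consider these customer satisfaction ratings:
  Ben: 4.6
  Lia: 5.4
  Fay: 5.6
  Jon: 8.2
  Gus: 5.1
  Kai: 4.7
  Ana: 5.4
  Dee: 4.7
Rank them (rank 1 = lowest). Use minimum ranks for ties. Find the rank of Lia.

Sorted (ascending): 4.6, 4.7, 4.7, 5.1, 5.4, 5.4, 5.6, 8.2
The 2 values of 4.7 occupy positions 2–3 → each gets rank 2.
The 2 values of 5.4 occupy positions 5–6 → each gets rank 5.
Lia has value 5.4 → rank 5.

5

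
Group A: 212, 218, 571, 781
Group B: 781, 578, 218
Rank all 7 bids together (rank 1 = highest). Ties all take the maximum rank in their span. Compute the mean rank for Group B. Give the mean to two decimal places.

Sorted (descending): 781, 781, 578, 571, 218, 218, 212
The 2 values of 781 occupy positions 1–2 → each gets rank 2.
The 2 values of 218 occupy positions 5–6 → each gets rank 6.
Group B values → pooled ranks: 781→2, 578→3, 218→6
Mean rank = (2 + 3 + 6) / 3 = 3.67

3.67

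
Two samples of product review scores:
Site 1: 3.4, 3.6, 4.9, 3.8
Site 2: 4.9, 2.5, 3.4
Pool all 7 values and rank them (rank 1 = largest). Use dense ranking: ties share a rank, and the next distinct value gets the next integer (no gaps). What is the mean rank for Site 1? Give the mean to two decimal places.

Sorted (descending): 4.9, 4.9, 3.8, 3.6, 3.4, 3.4, 2.5
The 2 values of 4.9 share dense rank 1.
The 2 values of 3.4 share dense rank 4.
Remaining distinct values take the next consecutive integers.
Site 1 values → pooled ranks: 3.4→4, 3.6→3, 4.9→1, 3.8→2
Mean rank = (4 + 3 + 1 + 2) / 4 = 2.50

2.50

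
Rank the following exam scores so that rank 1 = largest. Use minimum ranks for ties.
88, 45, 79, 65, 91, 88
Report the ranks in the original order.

2, 6, 4, 5, 1, 2

Sorted (descending): 91, 88, 88, 79, 65, 45
The 2 values of 88 occupy positions 2–3 → each gets rank 2.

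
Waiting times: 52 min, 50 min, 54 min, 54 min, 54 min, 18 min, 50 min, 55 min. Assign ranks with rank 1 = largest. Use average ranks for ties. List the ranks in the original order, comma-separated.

Sorted (descending): 55, 54, 54, 54, 52, 50, 50, 18
The 3 values of 54 occupy positions 2–4 → average rank 3.
The 2 values of 50 occupy positions 6–7 → average rank (6+7)/2 = 6.5.

5, 6.5, 3, 3, 3, 8, 6.5, 1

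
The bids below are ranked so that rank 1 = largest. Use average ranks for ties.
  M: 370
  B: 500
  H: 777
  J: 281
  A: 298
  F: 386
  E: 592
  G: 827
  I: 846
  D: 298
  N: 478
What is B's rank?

Sorted (descending): 846, 827, 777, 592, 500, 478, 386, 370, 298, 298, 281
The 2 values of 298 occupy positions 9–10 → average rank (9+10)/2 = 9.5.
B has value 500 → rank 5.

5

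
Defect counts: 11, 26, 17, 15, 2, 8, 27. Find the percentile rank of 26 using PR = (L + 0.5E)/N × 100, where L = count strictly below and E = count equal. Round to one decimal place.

N = 7.
Strictly below 26: 5. Equal to 26: 1.
PR = (5 + 0.5·1)/7 × 100 = 78.6

78.6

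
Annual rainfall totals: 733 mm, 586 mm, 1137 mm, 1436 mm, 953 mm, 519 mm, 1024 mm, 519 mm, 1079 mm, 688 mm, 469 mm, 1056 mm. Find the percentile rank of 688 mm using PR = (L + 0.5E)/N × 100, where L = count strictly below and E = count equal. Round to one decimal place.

37.5

N = 12.
Strictly below 688: 4. Equal to 688: 1.
PR = (4 + 0.5·1)/12 × 100 = 37.5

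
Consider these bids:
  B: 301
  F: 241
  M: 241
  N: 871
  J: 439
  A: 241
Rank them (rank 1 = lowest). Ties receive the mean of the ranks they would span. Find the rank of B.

4

Sorted (ascending): 241, 241, 241, 301, 439, 871
The 3 values of 241 occupy positions 1–3 → average rank 2.
B has value 301 → rank 4.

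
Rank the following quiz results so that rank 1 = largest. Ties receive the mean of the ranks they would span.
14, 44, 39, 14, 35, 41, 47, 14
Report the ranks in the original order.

7, 2, 4, 7, 5, 3, 1, 7

Sorted (descending): 47, 44, 41, 39, 35, 14, 14, 14
The 3 values of 14 occupy positions 6–8 → average rank 7.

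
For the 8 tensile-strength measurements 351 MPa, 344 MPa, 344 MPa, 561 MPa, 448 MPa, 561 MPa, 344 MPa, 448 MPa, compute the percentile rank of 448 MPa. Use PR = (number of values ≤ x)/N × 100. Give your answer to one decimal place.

N = 8.
Strictly below 448: 4. Equal to 448: 2.
PR = 6/8 × 100 = 75.0

75.0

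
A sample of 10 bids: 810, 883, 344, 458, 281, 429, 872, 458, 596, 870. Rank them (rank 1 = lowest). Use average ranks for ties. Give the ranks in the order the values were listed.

7, 10, 2, 4.5, 1, 3, 9, 4.5, 6, 8

Sorted (ascending): 281, 344, 429, 458, 458, 596, 810, 870, 872, 883
The 2 values of 458 occupy positions 4–5 → average rank (4+5)/2 = 4.5.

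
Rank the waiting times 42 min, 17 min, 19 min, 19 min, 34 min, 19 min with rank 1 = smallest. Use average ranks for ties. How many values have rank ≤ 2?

Sorted (ascending): 17, 19, 19, 19, 34, 42
The 3 values of 19 occupy positions 2–4 → average rank 3.
Ranks ≤ 2: {1} → 1 value.

1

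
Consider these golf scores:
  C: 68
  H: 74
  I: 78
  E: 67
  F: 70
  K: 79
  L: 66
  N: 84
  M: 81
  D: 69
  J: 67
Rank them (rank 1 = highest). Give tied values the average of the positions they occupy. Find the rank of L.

11

Sorted (descending): 84, 81, 79, 78, 74, 70, 69, 68, 67, 67, 66
The 2 values of 67 occupy positions 9–10 → average rank (9+10)/2 = 9.5.
L has value 66 → rank 11.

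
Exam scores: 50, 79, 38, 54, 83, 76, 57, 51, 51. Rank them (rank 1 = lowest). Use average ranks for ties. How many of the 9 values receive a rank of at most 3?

Sorted (ascending): 38, 50, 51, 51, 54, 57, 76, 79, 83
The 2 values of 51 occupy positions 3–4 → average rank (3+4)/2 = 3.5.
Ranks ≤ 3: {1, 2} → 2 values.

2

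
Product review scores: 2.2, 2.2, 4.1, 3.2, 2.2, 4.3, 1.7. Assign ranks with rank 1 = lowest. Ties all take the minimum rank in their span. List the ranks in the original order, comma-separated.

2, 2, 6, 5, 2, 7, 1

Sorted (ascending): 1.7, 2.2, 2.2, 2.2, 3.2, 4.1, 4.3
The 3 values of 2.2 occupy positions 2–4 → each gets rank 2.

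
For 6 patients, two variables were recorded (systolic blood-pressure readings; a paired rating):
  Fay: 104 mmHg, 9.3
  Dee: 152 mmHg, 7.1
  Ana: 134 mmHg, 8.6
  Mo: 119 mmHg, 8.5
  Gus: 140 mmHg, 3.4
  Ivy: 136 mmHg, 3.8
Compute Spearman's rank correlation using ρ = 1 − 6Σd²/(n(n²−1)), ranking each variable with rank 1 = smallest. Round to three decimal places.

-0.771

Ranks of variable 1: 1, 6, 3, 2, 5, 4
Ranks of variable 2: 6, 3, 5, 4, 1, 2
d = r₁ − r₂: -5, 3, -2, -2, 4, 2
d²: 25, 9, 4, 4, 16, 4; Σd² = 62
ρ = 1 − 6·62/(6·35) = 1 − 372/210 = -0.771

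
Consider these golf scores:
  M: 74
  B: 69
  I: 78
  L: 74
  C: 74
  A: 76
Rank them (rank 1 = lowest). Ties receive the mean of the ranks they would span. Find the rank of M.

Sorted (ascending): 69, 74, 74, 74, 76, 78
The 3 values of 74 occupy positions 2–4 → average rank 3.
M has value 74 → rank 3.

3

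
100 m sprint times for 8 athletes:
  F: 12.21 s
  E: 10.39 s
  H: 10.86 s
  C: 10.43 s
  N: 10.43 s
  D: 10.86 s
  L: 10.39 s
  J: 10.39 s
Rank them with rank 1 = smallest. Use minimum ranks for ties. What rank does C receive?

Sorted (ascending): 10.39, 10.39, 10.39, 10.43, 10.43, 10.86, 10.86, 12.21
The 3 values of 10.39 occupy positions 1–3 → each gets rank 1.
The 2 values of 10.43 occupy positions 4–5 → each gets rank 4.
The 2 values of 10.86 occupy positions 6–7 → each gets rank 6.
C has value 10.43 s → rank 4.

4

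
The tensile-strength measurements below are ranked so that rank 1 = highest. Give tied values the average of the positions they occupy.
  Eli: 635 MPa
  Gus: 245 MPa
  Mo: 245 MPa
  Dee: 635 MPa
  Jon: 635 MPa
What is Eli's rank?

2

Sorted (descending): 635, 635, 635, 245, 245
The 3 values of 635 occupy positions 1–3 → average rank 2.
The 2 values of 245 occupy positions 4–5 → average rank (4+5)/2 = 4.5.
Eli has value 635 MPa → rank 2.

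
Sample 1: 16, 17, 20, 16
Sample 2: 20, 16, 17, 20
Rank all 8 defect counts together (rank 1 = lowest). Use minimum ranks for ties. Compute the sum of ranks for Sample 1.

Sorted (ascending): 16, 16, 16, 17, 17, 20, 20, 20
The 3 values of 16 occupy positions 1–3 → each gets rank 1.
The 2 values of 17 occupy positions 4–5 → each gets rank 4.
The 3 values of 20 occupy positions 6–8 → each gets rank 6.
Sample 1 values → pooled ranks: 16→1, 17→4, 20→6, 16→1
Rank sum = 1 + 4 + 6 + 1 = 12

12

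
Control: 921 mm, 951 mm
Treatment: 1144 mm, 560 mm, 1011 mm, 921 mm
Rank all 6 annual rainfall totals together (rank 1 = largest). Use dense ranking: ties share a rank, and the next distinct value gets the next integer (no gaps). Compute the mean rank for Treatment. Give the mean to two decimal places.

Sorted (descending): 1144, 1011, 951, 921, 921, 560
The 2 values of 921 share dense rank 4.
Remaining distinct values take the next consecutive integers.
Treatment values → pooled ranks: 1144→1, 560→5, 1011→2, 921→4
Mean rank = (1 + 5 + 2 + 4) / 4 = 3.00

3.00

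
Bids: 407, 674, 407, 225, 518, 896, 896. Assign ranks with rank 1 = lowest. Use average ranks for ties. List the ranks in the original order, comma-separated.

2.5, 5, 2.5, 1, 4, 6.5, 6.5

Sorted (ascending): 225, 407, 407, 518, 674, 896, 896
The 2 values of 407 occupy positions 2–3 → average rank (2+3)/2 = 2.5.
The 2 values of 896 occupy positions 6–7 → average rank (6+7)/2 = 6.5.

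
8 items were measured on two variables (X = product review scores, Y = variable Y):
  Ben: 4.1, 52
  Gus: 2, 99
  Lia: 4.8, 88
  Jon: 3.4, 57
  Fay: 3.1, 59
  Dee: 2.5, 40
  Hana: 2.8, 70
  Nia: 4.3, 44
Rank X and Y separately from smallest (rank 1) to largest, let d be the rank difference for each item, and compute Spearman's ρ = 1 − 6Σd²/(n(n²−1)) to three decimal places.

Ranks of variable 1: 6, 1, 8, 5, 4, 2, 3, 7
Ranks of variable 2: 3, 8, 7, 4, 5, 1, 6, 2
d = r₁ − r₂: 3, -7, 1, 1, -1, 1, -3, 5
d²: 9, 49, 1, 1, 1, 1, 9, 25; Σd² = 96
ρ = 1 − 6·96/(8·63) = 1 − 576/504 = -0.143

-0.143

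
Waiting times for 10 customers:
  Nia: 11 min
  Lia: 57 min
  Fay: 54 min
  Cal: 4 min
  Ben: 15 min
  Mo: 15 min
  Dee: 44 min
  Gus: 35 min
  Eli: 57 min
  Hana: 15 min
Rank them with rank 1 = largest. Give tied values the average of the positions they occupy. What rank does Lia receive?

Sorted (descending): 57, 57, 54, 44, 35, 15, 15, 15, 11, 4
The 2 values of 57 occupy positions 1–2 → average rank (1+2)/2 = 1.5.
The 3 values of 15 occupy positions 6–8 → average rank 7.
Lia has value 57 min → rank 1.5.

1.5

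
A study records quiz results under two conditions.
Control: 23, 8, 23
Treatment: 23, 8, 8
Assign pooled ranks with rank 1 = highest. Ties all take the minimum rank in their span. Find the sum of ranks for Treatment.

9

Sorted (descending): 23, 23, 23, 8, 8, 8
The 3 values of 23 occupy positions 1–3 → each gets rank 1.
The 3 values of 8 occupy positions 4–6 → each gets rank 4.
Treatment values → pooled ranks: 23→1, 8→4, 8→4
Rank sum = 1 + 4 + 4 = 9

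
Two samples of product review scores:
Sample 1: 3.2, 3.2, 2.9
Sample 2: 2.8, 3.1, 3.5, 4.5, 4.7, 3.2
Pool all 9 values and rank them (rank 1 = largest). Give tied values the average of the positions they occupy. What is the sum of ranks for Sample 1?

18

Sorted (descending): 4.7, 4.5, 3.5, 3.2, 3.2, 3.2, 3.1, 2.9, 2.8
The 3 values of 3.2 occupy positions 4–6 → average rank 5.
Sample 1 values → pooled ranks: 3.2→5, 3.2→5, 2.9→8
Rank sum = 5 + 5 + 8 = 18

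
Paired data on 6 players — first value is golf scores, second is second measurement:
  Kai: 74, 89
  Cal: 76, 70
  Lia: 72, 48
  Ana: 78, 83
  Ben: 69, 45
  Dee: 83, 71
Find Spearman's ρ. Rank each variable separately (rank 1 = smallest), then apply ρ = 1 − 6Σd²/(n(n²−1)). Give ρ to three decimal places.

0.600

Ranks of variable 1: 3, 4, 2, 5, 1, 6
Ranks of variable 2: 6, 3, 2, 5, 1, 4
d = r₁ − r₂: -3, 1, 0, 0, 0, 2
d²: 9, 1, 0, 0, 0, 4; Σd² = 14
ρ = 1 − 6·14/(6·35) = 1 − 84/210 = 0.600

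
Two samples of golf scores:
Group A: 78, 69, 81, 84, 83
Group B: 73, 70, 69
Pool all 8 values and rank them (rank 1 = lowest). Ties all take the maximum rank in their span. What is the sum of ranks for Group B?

9

Sorted (ascending): 69, 69, 70, 73, 78, 81, 83, 84
The 2 values of 69 occupy positions 1–2 → each gets rank 2.
Group B values → pooled ranks: 73→4, 70→3, 69→2
Rank sum = 4 + 3 + 2 = 9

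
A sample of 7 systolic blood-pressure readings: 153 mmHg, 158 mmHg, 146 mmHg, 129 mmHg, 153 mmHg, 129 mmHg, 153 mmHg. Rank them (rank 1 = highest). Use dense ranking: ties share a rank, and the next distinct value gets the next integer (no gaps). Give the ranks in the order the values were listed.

2, 1, 3, 4, 2, 4, 2

Sorted (descending): 158, 153, 153, 153, 146, 129, 129
The 3 values of 153 share dense rank 2.
The 2 values of 129 share dense rank 4.
Remaining distinct values take the next consecutive integers.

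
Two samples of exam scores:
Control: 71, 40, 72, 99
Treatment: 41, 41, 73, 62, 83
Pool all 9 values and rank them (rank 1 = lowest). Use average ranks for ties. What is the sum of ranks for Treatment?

24

Sorted (ascending): 40, 41, 41, 62, 71, 72, 73, 83, 99
The 2 values of 41 occupy positions 2–3 → average rank (2+3)/2 = 2.5.
Treatment values → pooled ranks: 41→2.5, 41→2.5, 73→7, 62→4, 83→8
Rank sum = 2.5 + 2.5 + 7 + 4 + 8 = 24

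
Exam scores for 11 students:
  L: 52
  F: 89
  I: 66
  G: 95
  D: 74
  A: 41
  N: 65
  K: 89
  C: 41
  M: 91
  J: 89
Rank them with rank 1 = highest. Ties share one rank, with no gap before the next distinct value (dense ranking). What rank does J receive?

Sorted (descending): 95, 91, 89, 89, 89, 74, 66, 65, 52, 41, 41
The 3 values of 89 share dense rank 3.
The 2 values of 41 share dense rank 8.
Remaining distinct values take the next consecutive integers.
J has value 89 → rank 3.

3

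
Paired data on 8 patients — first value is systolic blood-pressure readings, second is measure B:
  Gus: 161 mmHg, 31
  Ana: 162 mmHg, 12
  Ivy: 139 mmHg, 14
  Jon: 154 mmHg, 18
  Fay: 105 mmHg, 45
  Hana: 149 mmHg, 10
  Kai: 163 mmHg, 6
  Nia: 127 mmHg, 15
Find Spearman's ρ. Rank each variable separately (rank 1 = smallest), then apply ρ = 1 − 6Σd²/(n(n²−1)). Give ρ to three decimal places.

Ranks of variable 1: 6, 7, 3, 5, 1, 4, 8, 2
Ranks of variable 2: 7, 3, 4, 6, 8, 2, 1, 5
d = r₁ − r₂: -1, 4, -1, -1, -7, 2, 7, -3
d²: 1, 16, 1, 1, 49, 4, 49, 9; Σd² = 130
ρ = 1 − 6·130/(8·63) = 1 − 780/504 = -0.548

-0.548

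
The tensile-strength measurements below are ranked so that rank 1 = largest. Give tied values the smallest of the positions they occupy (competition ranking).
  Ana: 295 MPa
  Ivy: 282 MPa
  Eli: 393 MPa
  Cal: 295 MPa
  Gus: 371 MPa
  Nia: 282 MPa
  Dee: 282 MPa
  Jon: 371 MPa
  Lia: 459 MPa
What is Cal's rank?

5

Sorted (descending): 459, 393, 371, 371, 295, 295, 282, 282, 282
The 2 values of 371 occupy positions 3–4 → each gets rank 3.
The 2 values of 295 occupy positions 5–6 → each gets rank 5.
The 3 values of 282 occupy positions 7–9 → each gets rank 7.
Cal has value 295 MPa → rank 5.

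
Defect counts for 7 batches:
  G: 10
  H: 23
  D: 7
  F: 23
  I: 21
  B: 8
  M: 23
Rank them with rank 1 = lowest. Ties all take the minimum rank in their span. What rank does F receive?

5

Sorted (ascending): 7, 8, 10, 21, 23, 23, 23
The 3 values of 23 occupy positions 5–7 → each gets rank 5.
F has value 23 → rank 5.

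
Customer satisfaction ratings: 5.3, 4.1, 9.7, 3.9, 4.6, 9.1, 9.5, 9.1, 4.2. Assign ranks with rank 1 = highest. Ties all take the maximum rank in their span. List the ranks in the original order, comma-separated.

Sorted (descending): 9.7, 9.5, 9.1, 9.1, 5.3, 4.6, 4.2, 4.1, 3.9
The 2 values of 9.1 occupy positions 3–4 → each gets rank 4.

5, 8, 1, 9, 6, 4, 2, 4, 7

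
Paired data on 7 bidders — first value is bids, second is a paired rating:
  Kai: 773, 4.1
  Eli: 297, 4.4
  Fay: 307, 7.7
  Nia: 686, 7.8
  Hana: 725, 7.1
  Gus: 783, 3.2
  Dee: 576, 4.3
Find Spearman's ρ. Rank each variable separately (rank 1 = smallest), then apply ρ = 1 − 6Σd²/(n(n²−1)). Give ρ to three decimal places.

Ranks of variable 1: 6, 1, 2, 4, 5, 7, 3
Ranks of variable 2: 2, 4, 6, 7, 5, 1, 3
d = r₁ − r₂: 4, -3, -4, -3, 0, 6, 0
d²: 16, 9, 16, 9, 0, 36, 0; Σd² = 86
ρ = 1 − 6·86/(7·48) = 1 − 516/336 = -0.536

-0.536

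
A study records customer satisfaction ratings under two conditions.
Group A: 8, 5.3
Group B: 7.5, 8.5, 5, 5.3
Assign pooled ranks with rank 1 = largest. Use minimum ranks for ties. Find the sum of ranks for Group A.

6

Sorted (descending): 8.5, 8, 7.5, 5.3, 5.3, 5
The 2 values of 5.3 occupy positions 4–5 → each gets rank 4.
Group A values → pooled ranks: 8→2, 5.3→4
Rank sum = 2 + 4 = 6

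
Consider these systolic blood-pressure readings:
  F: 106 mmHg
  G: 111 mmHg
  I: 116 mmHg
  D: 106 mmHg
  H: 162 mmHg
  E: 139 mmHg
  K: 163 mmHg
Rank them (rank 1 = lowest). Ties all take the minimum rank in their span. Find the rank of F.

1

Sorted (ascending): 106, 106, 111, 116, 139, 162, 163
The 2 values of 106 occupy positions 1–2 → each gets rank 1.
F has value 106 mmHg → rank 1.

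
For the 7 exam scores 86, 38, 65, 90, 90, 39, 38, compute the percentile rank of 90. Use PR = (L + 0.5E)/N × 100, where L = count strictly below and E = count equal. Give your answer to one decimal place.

85.7

N = 7.
Strictly below 90: 5. Equal to 90: 2.
PR = (5 + 0.5·2)/7 × 100 = 85.7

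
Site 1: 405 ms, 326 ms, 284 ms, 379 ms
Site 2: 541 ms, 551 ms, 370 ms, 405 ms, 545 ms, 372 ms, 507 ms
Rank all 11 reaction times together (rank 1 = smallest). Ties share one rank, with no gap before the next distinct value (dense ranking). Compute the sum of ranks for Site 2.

47

Sorted (ascending): 284, 326, 370, 372, 379, 405, 405, 507, 541, 545, 551
The 2 values of 405 share dense rank 6.
Remaining distinct values take the next consecutive integers.
Site 2 values → pooled ranks: 541→8, 551→10, 370→3, 405→6, 545→9, 372→4, 507→7
Rank sum = 8 + 10 + 3 + 6 + 9 + 4 + 7 = 47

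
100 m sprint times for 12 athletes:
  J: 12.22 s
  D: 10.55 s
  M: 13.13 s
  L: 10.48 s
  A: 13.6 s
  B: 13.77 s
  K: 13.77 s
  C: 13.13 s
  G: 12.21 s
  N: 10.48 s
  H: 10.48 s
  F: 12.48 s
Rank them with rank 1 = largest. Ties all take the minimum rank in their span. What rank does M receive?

Sorted (descending): 13.77, 13.77, 13.6, 13.13, 13.13, 12.48, 12.22, 12.21, 10.55, 10.48, 10.48, 10.48
The 2 values of 13.77 occupy positions 1–2 → each gets rank 1.
The 2 values of 13.13 occupy positions 4–5 → each gets rank 4.
The 3 values of 10.48 occupy positions 10–12 → each gets rank 10.
M has value 13.13 s → rank 4.

4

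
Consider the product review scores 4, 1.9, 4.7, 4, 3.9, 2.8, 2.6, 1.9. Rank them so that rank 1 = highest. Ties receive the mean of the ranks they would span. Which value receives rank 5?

Sorted (descending): 4.7, 4, 4, 3.9, 2.8, 2.6, 1.9, 1.9
The 2 values of 4 occupy positions 2–3 → average rank (2+3)/2 = 2.5.
The 2 values of 1.9 occupy positions 7–8 → average rank (7+8)/2 = 7.5.
Rank 5 → value 2.8.

2.8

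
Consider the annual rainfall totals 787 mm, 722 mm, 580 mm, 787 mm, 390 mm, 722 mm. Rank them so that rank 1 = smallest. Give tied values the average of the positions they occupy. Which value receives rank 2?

Sorted (ascending): 390, 580, 722, 722, 787, 787
The 2 values of 722 occupy positions 3–4 → average rank (3+4)/2 = 3.5.
The 2 values of 787 occupy positions 5–6 → average rank (5+6)/2 = 5.5.
Rank 2 → value 580.

580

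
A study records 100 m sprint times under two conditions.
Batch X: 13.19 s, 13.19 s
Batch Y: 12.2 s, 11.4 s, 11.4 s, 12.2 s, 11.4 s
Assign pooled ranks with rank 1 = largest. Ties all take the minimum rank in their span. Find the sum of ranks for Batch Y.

Sorted (descending): 13.19, 13.19, 12.2, 12.2, 11.4, 11.4, 11.4
The 2 values of 13.19 occupy positions 1–2 → each gets rank 1.
The 2 values of 12.2 occupy positions 3–4 → each gets rank 3.
The 3 values of 11.4 occupy positions 5–7 → each gets rank 5.
Batch Y values → pooled ranks: 12.2→3, 11.4→5, 11.4→5, 12.2→3, 11.4→5
Rank sum = 3 + 5 + 5 + 3 + 5 = 21

21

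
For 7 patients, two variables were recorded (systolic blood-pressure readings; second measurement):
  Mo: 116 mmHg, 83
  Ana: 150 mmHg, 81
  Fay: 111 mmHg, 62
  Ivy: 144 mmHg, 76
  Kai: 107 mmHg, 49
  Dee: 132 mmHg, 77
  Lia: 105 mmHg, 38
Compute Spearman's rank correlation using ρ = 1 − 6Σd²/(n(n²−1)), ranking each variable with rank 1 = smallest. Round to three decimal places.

0.750

Ranks of variable 1: 4, 7, 3, 6, 2, 5, 1
Ranks of variable 2: 7, 6, 3, 4, 2, 5, 1
d = r₁ − r₂: -3, 1, 0, 2, 0, 0, 0
d²: 9, 1, 0, 4, 0, 0, 0; Σd² = 14
ρ = 1 − 6·14/(7·48) = 1 − 84/336 = 0.750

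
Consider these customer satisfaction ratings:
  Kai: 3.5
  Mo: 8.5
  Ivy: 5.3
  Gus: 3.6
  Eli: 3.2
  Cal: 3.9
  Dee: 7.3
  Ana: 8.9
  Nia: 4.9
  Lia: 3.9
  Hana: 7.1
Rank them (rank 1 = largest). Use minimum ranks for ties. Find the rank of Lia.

Sorted (descending): 8.9, 8.5, 7.3, 7.1, 5.3, 4.9, 3.9, 3.9, 3.6, 3.5, 3.2
The 2 values of 3.9 occupy positions 7–8 → each gets rank 7.
Lia has value 3.9 → rank 7.

7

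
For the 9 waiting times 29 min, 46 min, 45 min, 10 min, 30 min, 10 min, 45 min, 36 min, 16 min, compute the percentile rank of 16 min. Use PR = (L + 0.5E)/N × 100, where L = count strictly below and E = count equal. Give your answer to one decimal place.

27.8

N = 9.
Strictly below 16: 2. Equal to 16: 1.
PR = (2 + 0.5·1)/9 × 100 = 27.8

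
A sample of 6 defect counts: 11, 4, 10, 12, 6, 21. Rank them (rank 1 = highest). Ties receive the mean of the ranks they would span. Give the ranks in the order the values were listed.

3, 6, 4, 2, 5, 1

Sorted (descending): 21, 12, 11, 10, 6, 4
No ties — each value takes its position as its rank.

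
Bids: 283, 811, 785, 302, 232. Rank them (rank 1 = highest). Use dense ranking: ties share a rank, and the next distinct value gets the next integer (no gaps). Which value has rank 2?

Sorted (descending): 811, 785, 302, 283, 232
No ties — each value takes its position as its rank.
Rank 2 → value 785.

785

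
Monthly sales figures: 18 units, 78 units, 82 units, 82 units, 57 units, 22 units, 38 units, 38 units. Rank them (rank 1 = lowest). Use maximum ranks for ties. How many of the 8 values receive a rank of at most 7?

Sorted (ascending): 18, 22, 38, 38, 57, 78, 82, 82
The 2 values of 38 occupy positions 3–4 → each gets rank 4.
The 2 values of 82 occupy positions 7–8 → each gets rank 8.
Ranks ≤ 7: {1, 2, 4, 4, 5, 6} → 6 values.

6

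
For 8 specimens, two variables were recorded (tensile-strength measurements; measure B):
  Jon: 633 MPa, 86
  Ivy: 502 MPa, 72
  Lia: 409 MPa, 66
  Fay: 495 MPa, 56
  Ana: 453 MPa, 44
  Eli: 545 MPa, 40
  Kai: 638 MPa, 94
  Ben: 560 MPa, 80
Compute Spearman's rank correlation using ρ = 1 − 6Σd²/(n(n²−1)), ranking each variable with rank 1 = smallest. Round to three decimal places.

0.690

Ranks of variable 1: 7, 4, 1, 3, 2, 5, 8, 6
Ranks of variable 2: 7, 5, 4, 3, 2, 1, 8, 6
d = r₁ − r₂: 0, -1, -3, 0, 0, 4, 0, 0
d²: 0, 1, 9, 0, 0, 16, 0, 0; Σd² = 26
ρ = 1 − 6·26/(8·63) = 1 − 156/504 = 0.690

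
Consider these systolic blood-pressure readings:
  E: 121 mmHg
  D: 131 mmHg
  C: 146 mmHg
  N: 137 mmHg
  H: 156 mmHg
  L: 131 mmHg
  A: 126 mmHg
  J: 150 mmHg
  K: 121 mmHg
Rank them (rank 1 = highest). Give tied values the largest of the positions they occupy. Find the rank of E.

Sorted (descending): 156, 150, 146, 137, 131, 131, 126, 121, 121
The 2 values of 131 occupy positions 5–6 → each gets rank 6.
The 2 values of 121 occupy positions 8–9 → each gets rank 9.
E has value 121 mmHg → rank 9.

9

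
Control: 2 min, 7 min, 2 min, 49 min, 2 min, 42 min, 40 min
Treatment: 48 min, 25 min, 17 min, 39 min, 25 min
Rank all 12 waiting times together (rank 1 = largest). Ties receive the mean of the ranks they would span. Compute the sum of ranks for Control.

Sorted (descending): 49, 48, 42, 40, 39, 25, 25, 17, 7, 2, 2, 2
The 2 values of 25 occupy positions 6–7 → average rank (6+7)/2 = 6.5.
The 3 values of 2 occupy positions 10–12 → average rank 11.
Control values → pooled ranks: 2→11, 7→9, 2→11, 49→1, 2→11, 42→3, 40→4
Rank sum = 11 + 9 + 11 + 1 + 11 + 3 + 4 = 50

50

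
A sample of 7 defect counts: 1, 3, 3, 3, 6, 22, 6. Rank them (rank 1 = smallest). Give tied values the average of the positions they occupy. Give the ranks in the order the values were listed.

Sorted (ascending): 1, 3, 3, 3, 6, 6, 22
The 3 values of 3 occupy positions 2–4 → average rank 3.
The 2 values of 6 occupy positions 5–6 → average rank (5+6)/2 = 5.5.

1, 3, 3, 3, 5.5, 7, 5.5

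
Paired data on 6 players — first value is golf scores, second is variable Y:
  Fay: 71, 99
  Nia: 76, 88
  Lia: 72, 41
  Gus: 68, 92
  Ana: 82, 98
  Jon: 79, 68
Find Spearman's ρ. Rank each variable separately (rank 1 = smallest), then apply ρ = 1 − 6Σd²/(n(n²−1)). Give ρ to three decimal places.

Ranks of variable 1: 2, 4, 3, 1, 6, 5
Ranks of variable 2: 6, 3, 1, 4, 5, 2
d = r₁ − r₂: -4, 1, 2, -3, 1, 3
d²: 16, 1, 4, 9, 1, 9; Σd² = 40
ρ = 1 − 6·40/(6·35) = 1 − 240/210 = -0.143

-0.143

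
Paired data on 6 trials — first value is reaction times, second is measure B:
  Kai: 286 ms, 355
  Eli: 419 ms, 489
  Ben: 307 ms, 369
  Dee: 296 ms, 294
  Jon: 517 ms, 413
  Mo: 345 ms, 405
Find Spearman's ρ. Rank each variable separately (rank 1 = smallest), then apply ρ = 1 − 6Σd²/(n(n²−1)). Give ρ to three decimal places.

Ranks of variable 1: 1, 5, 3, 2, 6, 4
Ranks of variable 2: 2, 6, 3, 1, 5, 4
d = r₁ − r₂: -1, -1, 0, 1, 1, 0
d²: 1, 1, 0, 1, 1, 0; Σd² = 4
ρ = 1 − 6·4/(6·35) = 1 − 24/210 = 0.886

0.886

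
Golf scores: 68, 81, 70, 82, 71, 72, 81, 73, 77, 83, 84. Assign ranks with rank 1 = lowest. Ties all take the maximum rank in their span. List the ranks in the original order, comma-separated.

Sorted (ascending): 68, 70, 71, 72, 73, 77, 81, 81, 82, 83, 84
The 2 values of 81 occupy positions 7–8 → each gets rank 8.

1, 8, 2, 9, 3, 4, 8, 5, 6, 10, 11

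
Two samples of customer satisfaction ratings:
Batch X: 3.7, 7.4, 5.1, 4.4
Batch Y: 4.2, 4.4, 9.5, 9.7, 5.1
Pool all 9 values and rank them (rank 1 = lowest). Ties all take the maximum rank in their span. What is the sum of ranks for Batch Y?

29

Sorted (ascending): 3.7, 4.2, 4.4, 4.4, 5.1, 5.1, 7.4, 9.5, 9.7
The 2 values of 4.4 occupy positions 3–4 → each gets rank 4.
The 2 values of 5.1 occupy positions 5–6 → each gets rank 6.
Batch Y values → pooled ranks: 4.2→2, 4.4→4, 9.5→8, 9.7→9, 5.1→6
Rank sum = 2 + 4 + 8 + 9 + 6 = 29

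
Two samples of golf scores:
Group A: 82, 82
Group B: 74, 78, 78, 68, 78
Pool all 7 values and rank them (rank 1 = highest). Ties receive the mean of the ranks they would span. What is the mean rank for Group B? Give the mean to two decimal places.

5.00

Sorted (descending): 82, 82, 78, 78, 78, 74, 68
The 2 values of 82 occupy positions 1–2 → average rank (1+2)/2 = 1.5.
The 3 values of 78 occupy positions 3–5 → average rank 4.
Group B values → pooled ranks: 74→6, 78→4, 78→4, 68→7, 78→4
Mean rank = (6 + 4 + 4 + 7 + 4) / 5 = 5.00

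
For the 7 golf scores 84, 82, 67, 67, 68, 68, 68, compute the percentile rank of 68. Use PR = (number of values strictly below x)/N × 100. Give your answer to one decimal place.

N = 7.
Strictly below 68: 2. Equal to 68: 3.
PR = 2/7 × 100 = 28.6

28.6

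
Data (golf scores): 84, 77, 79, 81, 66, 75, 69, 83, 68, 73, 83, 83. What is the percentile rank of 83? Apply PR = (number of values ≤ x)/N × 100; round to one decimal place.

N = 12.
Strictly below 83: 8. Equal to 83: 3.
PR = 11/12 × 100 = 91.7

91.7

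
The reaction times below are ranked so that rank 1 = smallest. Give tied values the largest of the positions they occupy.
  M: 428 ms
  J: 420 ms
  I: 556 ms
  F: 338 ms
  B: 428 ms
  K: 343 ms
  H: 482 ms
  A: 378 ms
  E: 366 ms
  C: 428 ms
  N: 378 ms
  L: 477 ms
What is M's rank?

9

Sorted (ascending): 338, 343, 366, 378, 378, 420, 428, 428, 428, 477, 482, 556
The 2 values of 378 occupy positions 4–5 → each gets rank 5.
The 3 values of 428 occupy positions 7–9 → each gets rank 9.
M has value 428 ms → rank 9.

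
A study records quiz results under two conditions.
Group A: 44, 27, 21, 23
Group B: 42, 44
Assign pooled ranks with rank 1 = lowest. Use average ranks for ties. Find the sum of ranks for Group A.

11.5

Sorted (ascending): 21, 23, 27, 42, 44, 44
The 2 values of 44 occupy positions 5–6 → average rank (5+6)/2 = 5.5.
Group A values → pooled ranks: 44→5.5, 27→3, 21→1, 23→2
Rank sum = 5.5 + 3 + 1 + 2 = 11.5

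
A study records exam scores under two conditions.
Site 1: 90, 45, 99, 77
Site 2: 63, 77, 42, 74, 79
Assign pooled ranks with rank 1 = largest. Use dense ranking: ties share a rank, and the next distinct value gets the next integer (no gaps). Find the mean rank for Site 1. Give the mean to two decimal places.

Sorted (descending): 99, 90, 79, 77, 77, 74, 63, 45, 42
The 2 values of 77 share dense rank 4.
Remaining distinct values take the next consecutive integers.
Site 1 values → pooled ranks: 90→2, 45→7, 99→1, 77→4
Mean rank = (2 + 7 + 1 + 4) / 4 = 3.50

3.50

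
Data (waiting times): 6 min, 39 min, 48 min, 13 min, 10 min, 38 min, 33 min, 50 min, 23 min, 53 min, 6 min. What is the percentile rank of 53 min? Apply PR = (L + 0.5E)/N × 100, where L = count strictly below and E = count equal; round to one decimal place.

95.5

N = 11.
Strictly below 53: 10. Equal to 53: 1.
PR = (10 + 0.5·1)/11 × 100 = 95.5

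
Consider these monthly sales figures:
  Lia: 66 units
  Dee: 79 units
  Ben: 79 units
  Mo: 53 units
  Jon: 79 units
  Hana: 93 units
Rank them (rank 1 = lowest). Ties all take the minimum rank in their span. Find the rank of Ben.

Sorted (ascending): 53, 66, 79, 79, 79, 93
The 3 values of 79 occupy positions 3–5 → each gets rank 3.
Ben has value 79 units → rank 3.

3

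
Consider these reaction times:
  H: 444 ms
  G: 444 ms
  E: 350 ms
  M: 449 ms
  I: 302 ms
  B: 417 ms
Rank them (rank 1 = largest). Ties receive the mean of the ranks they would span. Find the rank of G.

Sorted (descending): 449, 444, 444, 417, 350, 302
The 2 values of 444 occupy positions 2–3 → average rank (2+3)/2 = 2.5.
G has value 444 ms → rank 2.5.

2.5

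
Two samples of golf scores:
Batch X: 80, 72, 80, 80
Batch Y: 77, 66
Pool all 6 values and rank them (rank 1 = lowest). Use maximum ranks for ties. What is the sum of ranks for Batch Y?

Sorted (ascending): 66, 72, 77, 80, 80, 80
The 3 values of 80 occupy positions 4–6 → each gets rank 6.
Batch Y values → pooled ranks: 77→3, 66→1
Rank sum = 3 + 1 = 4

4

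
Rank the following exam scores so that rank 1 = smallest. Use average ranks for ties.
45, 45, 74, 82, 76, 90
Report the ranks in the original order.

1.5, 1.5, 3, 5, 4, 6

Sorted (ascending): 45, 45, 74, 76, 82, 90
The 2 values of 45 occupy positions 1–2 → average rank (1+2)/2 = 1.5.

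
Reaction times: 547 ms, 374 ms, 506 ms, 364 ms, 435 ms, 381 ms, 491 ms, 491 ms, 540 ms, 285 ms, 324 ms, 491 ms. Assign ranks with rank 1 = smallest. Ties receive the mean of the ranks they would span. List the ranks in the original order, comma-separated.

12, 4, 10, 3, 6, 5, 8, 8, 11, 1, 2, 8

Sorted (ascending): 285, 324, 364, 374, 381, 435, 491, 491, 491, 506, 540, 547
The 3 values of 491 occupy positions 7–9 → average rank 8.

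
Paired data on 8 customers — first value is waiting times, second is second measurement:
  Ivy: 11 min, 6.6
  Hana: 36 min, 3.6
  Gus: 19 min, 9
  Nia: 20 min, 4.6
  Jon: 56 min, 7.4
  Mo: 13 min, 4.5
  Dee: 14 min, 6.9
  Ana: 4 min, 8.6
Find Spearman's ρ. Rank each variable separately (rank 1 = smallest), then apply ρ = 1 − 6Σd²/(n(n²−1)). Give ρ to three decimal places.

-0.190

Ranks of variable 1: 2, 7, 5, 6, 8, 3, 4, 1
Ranks of variable 2: 4, 1, 8, 3, 6, 2, 5, 7
d = r₁ − r₂: -2, 6, -3, 3, 2, 1, -1, -6
d²: 4, 36, 9, 9, 4, 1, 1, 36; Σd² = 100
ρ = 1 − 6·100/(8·63) = 1 − 600/504 = -0.190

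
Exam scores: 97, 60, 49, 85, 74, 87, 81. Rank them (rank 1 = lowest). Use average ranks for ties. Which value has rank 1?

Sorted (ascending): 49, 60, 74, 81, 85, 87, 97
No ties — each value takes its position as its rank.
Rank 1 → value 49.

49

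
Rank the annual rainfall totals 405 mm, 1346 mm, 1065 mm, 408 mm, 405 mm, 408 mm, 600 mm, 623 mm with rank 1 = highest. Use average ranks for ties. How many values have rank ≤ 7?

6

Sorted (descending): 1346, 1065, 623, 600, 408, 408, 405, 405
The 2 values of 408 occupy positions 5–6 → average rank (5+6)/2 = 5.5.
The 2 values of 405 occupy positions 7–8 → average rank (7+8)/2 = 7.5.
Ranks ≤ 7: {1, 2, 3, 4, 5.5, 5.5} → 6 values.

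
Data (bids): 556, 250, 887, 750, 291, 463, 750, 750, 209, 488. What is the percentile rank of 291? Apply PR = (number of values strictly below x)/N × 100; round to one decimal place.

20.0

N = 10.
Strictly below 291: 2. Equal to 291: 1.
PR = 2/10 × 100 = 20.0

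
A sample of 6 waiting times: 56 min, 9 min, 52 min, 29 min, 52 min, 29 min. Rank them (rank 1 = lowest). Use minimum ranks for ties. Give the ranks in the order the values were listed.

Sorted (ascending): 9, 29, 29, 52, 52, 56
The 2 values of 29 occupy positions 2–3 → each gets rank 2.
The 2 values of 52 occupy positions 4–5 → each gets rank 4.

6, 1, 4, 2, 4, 2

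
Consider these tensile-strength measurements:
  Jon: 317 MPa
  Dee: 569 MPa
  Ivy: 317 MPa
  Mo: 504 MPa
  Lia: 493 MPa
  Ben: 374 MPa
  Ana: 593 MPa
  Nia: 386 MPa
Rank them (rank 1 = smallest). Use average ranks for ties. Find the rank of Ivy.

Sorted (ascending): 317, 317, 374, 386, 493, 504, 569, 593
The 2 values of 317 occupy positions 1–2 → average rank (1+2)/2 = 1.5.
Ivy has value 317 MPa → rank 1.5.

1.5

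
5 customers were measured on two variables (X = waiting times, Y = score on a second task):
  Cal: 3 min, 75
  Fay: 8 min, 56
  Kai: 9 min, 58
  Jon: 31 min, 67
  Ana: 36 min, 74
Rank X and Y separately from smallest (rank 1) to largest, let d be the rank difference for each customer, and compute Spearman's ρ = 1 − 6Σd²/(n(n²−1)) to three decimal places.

0.000

Ranks of variable 1: 1, 2, 3, 4, 5
Ranks of variable 2: 5, 1, 2, 3, 4
d = r₁ − r₂: -4, 1, 1, 1, 1
d²: 16, 1, 1, 1, 1; Σd² = 20
ρ = 1 − 6·20/(5·24) = 1 − 120/120 = 0.000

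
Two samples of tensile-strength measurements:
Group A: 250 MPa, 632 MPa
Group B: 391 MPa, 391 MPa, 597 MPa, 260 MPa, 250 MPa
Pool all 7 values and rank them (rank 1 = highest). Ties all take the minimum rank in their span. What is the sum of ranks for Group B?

19

Sorted (descending): 632, 597, 391, 391, 260, 250, 250
The 2 values of 391 occupy positions 3–4 → each gets rank 3.
The 2 values of 250 occupy positions 6–7 → each gets rank 6.
Group B values → pooled ranks: 391→3, 391→3, 597→2, 260→5, 250→6
Rank sum = 3 + 3 + 2 + 5 + 6 = 19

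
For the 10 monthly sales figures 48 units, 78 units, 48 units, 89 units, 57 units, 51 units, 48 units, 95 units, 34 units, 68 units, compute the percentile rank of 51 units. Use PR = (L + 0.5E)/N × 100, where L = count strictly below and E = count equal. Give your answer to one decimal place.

N = 10.
Strictly below 51: 4. Equal to 51: 1.
PR = (4 + 0.5·1)/10 × 100 = 45.0

45.0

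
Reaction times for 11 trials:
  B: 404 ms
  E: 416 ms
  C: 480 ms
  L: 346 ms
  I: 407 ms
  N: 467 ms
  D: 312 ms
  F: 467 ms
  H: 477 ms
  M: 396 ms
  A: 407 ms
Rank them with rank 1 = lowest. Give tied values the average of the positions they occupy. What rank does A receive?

5.5

Sorted (ascending): 312, 346, 396, 404, 407, 407, 416, 467, 467, 477, 480
The 2 values of 407 occupy positions 5–6 → average rank (5+6)/2 = 5.5.
The 2 values of 467 occupy positions 8–9 → average rank (8+9)/2 = 8.5.
A has value 407 ms → rank 5.5.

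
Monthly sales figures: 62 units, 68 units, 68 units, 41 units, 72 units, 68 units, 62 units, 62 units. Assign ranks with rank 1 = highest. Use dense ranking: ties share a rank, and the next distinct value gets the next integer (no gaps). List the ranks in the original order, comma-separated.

Sorted (descending): 72, 68, 68, 68, 62, 62, 62, 41
The 3 values of 68 share dense rank 2.
The 3 values of 62 share dense rank 3.
Remaining distinct values take the next consecutive integers.

3, 2, 2, 4, 1, 2, 3, 3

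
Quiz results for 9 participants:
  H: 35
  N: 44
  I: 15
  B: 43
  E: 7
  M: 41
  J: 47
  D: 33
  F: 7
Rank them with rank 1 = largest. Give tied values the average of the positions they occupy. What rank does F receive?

Sorted (descending): 47, 44, 43, 41, 35, 33, 15, 7, 7
The 2 values of 7 occupy positions 8–9 → average rank (8+9)/2 = 8.5.
F has value 7 → rank 8.5.

8.5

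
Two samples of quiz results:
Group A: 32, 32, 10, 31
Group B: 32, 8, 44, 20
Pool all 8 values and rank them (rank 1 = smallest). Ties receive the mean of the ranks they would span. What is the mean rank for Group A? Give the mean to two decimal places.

4.50

Sorted (ascending): 8, 10, 20, 31, 32, 32, 32, 44
The 3 values of 32 occupy positions 5–7 → average rank 6.
Group A values → pooled ranks: 32→6, 32→6, 10→2, 31→4
Mean rank = (6 + 6 + 2 + 4) / 4 = 4.50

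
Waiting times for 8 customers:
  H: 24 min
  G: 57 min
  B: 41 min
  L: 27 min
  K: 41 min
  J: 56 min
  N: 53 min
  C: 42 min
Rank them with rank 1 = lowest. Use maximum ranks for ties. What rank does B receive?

Sorted (ascending): 24, 27, 41, 41, 42, 53, 56, 57
The 2 values of 41 occupy positions 3–4 → each gets rank 4.
B has value 41 min → rank 4.

4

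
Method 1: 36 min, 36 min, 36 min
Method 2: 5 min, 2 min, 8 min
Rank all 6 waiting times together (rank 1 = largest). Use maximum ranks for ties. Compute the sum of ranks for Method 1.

Sorted (descending): 36, 36, 36, 8, 5, 2
The 3 values of 36 occupy positions 1–3 → each gets rank 3.
Method 1 values → pooled ranks: 36→3, 36→3, 36→3
Rank sum = 3 + 3 + 3 = 9

9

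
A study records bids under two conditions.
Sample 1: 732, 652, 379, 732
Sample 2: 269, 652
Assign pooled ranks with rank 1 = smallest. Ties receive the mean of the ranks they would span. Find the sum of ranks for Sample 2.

Sorted (ascending): 269, 379, 652, 652, 732, 732
The 2 values of 652 occupy positions 3–4 → average rank (3+4)/2 = 3.5.
The 2 values of 732 occupy positions 5–6 → average rank (5+6)/2 = 5.5.
Sample 2 values → pooled ranks: 269→1, 652→3.5
Rank sum = 1 + 3.5 = 4.5

4.5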